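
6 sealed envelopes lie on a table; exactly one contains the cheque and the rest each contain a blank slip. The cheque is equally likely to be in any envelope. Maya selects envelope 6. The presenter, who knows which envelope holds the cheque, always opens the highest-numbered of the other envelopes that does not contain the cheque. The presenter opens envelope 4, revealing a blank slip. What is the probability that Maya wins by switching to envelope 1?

Condition on the true location of the cheque.
If it is in any of envelopes 1, 2, 3, and 6 (prior 1/6 each): the presenter would have opened envelope 5 instead, probability 0; weight (1/6)·0 = 0 each.
If it is in envelope 4 (prior 1/6): the presenter opened envelope 4, so this case is ruled out; weight (1/6)·0 = 0.
If it is in envelope 5 (prior 1/6): envelope 4 is the highest-numbered option available, probability 1; weight (1/6)·1 = 1/6.
The weights sum to 1/6.
So P(the cheque in envelope 1 | the presenter opened envelope 4) = 0 / (1/6) = 0.

0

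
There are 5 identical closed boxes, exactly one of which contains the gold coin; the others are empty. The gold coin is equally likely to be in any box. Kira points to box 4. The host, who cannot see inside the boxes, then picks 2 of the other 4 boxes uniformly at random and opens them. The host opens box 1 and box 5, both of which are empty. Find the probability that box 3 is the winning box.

1/3

Because the host chose which boxes to open without knowing where the gold coin is, the choice is independent of the prize location. Learning that none of the 2 opened boxes holds the gold coin simply rules out those 2 locations and leaves the remaining 3 boxes still equally likely by symmetry.
So P(the gold coin in box 3) = 1/3.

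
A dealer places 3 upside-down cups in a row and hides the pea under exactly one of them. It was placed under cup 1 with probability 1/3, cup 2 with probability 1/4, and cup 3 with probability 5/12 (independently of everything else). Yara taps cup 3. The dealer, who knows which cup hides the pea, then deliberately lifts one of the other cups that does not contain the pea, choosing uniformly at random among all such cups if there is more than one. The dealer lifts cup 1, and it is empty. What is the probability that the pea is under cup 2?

6/11

Apply Bayes' rule, conditioning on where the pea actually is.
If it is under cup 1 (prior 1/3): the dealer opened cup 1, so this case is ruled out; weight (1/3)·0 = 0.
If it is under cup 2 (prior 1/4): the dealer has no choice, probability 1; weight (1/4)·1 = 1/4.
If it is under cup 3 (prior 5/12): the dealer has 2 equally likely choices, so probability 1/2; weight (5/12)·(1/2) = 5/24.
The weights sum to 11/24.
So P(the pea under cup 2 | the dealer opened cup 1) = (1/4) / (11/24) = 6/11.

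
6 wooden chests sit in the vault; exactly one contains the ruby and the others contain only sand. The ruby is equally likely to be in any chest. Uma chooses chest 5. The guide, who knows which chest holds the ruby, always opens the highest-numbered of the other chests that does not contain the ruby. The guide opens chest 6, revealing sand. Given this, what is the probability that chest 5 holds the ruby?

1/5

Apply Bayes' rule, conditioning on where the ruby actually is.
If it is in any of chests 1, 2, 3, 4, and 5 (prior 1/6 each): chest 6 is the highest-numbered option available, probability 1; weight (1/6)·1 = 1/6 each.
If it is in chest 6 (prior 1/6): the guide opened chest 6, so this case is ruled out; weight (1/6)·0 = 0.
The weights sum to 5/6.
So P(the ruby in chest 5 | the guide opened chest 6) = (1/6) / (5/6) = 1/5.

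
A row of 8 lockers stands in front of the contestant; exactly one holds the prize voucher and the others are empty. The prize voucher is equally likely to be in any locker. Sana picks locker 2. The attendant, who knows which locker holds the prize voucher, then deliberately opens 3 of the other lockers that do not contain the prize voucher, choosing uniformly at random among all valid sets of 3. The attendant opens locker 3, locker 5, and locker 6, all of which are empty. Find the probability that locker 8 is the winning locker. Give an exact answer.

Apply Bayes' rule, conditioning on where the prize voucher actually is.
If it is in any of lockers 1, 4, 7, and 8 (prior 1/8 each): the attendant has 20 equally likely choices, so probability 1/20; weight (1/8)·(1/20) = 1/160 each.
If it is in locker 2 (prior 1/8): the attendant has 35 equally likely choices, so probability 1/35; weight (1/8)·(1/35) = 1/280.
If it is in any of lockers 3, 5, and 6 (prior 1/8 each): that locker was opened and seen not to hold the prize — ruled out; weight (1/8)·0 = 0 each.
The weights sum to 1/35.
So P(the prize voucher in locker 8 | the attendant opened locker 3, locker 5, and locker 6) = (1/160) / (1/35) = 7/32.

7/32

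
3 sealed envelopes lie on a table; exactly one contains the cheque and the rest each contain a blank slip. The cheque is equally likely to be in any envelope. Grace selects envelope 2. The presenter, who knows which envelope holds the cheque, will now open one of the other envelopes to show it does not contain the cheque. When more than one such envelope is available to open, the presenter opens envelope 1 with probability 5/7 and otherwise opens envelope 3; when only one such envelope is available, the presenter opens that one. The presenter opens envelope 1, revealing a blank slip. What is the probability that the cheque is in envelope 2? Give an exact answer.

Condition on the true location of the cheque.
If it is in envelope 1 (prior 1/3): the presenter opened envelope 1, so this case is ruled out; weight (1/3)·0 = 0.
If it is in envelope 2 (prior 1/3): envelope 1 is available, opened with probability 5/7; weight (1/3)·(5/7) = 5/21.
If it is in envelope 3 (prior 1/3): only envelope 1 is available, probability 1; weight (1/3)·1 = 1/3.
The weights sum to 4/7.
So P(the cheque in envelope 2 | the presenter opened envelope 1) = (5/21) / (4/7) = 5/12.

5/12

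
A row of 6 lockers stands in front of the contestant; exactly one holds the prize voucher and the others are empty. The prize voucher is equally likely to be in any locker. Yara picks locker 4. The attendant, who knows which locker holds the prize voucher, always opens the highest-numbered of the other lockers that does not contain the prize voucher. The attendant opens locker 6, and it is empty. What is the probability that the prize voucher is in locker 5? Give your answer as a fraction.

Apply Bayes' rule, conditioning on where the prize voucher actually is.
If it is in any of lockers 1, 2, 3, 4, and 5 (prior 1/6 each): locker 6 is the highest-numbered option available, probability 1; weight (1/6)·1 = 1/6 each.
If it is in locker 6 (prior 1/6): the attendant opened locker 6, so this case is ruled out; weight (1/6)·0 = 0.
The weights sum to 5/6.
So P(the prize voucher in locker 5 | the attendant opened locker 6) = (1/6) / (5/6) = 1/5.

1/5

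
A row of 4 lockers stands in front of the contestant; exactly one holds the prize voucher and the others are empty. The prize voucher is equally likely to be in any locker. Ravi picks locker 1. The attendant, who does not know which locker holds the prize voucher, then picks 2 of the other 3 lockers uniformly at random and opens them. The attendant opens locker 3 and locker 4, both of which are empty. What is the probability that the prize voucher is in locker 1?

1/2

Condition on the true location of the prize voucher.
If it is in either of lockers 1 and 2 (prior 1/4 each): the attendant picks exactly this set with probability 1/3 regardless, and none is the prize; weight (1/4)·(1/3) = 1/12 each.
If it is in either of lockers 3 and 4 (prior 1/4 each): that locker was opened and seen not to hold the prize — ruled out; weight (1/4)·0 = 0 each.
The weights sum to 1/6.
So P(the prize voucher in locker 1 | the attendant opened locker 3 and locker 4) = (1/12) / (1/6) = 1/2.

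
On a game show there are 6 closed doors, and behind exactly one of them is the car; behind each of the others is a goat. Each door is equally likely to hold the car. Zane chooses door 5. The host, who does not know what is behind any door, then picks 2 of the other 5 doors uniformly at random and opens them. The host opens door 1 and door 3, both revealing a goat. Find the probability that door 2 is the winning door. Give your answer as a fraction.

Condition on the true location of the car.
If it is behind either of doors 1 and 3 (prior 1/6 each): that door was opened and seen not to hold the prize — ruled out; weight (1/6)·0 = 0 each.
If it is behind any of doors 2, 4, 5, and 6 (prior 1/6 each): the host picks exactly this set with probability 1/10 regardless, and none is the prize; weight (1/6)·(1/10) = 1/60 each.
The weights sum to 1/15.
So P(the car behind door 2 | the host opened door 1 and door 3) = (1/60) / (1/15) = 1/4.

1/4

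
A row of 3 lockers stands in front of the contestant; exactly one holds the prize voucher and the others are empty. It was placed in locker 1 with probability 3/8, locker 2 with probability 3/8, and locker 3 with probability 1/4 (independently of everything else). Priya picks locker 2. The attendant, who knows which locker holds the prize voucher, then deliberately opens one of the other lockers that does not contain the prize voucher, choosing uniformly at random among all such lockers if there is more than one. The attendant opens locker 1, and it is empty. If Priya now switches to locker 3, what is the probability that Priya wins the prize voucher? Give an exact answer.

Consider each possible location of the prize voucher in turn.
If it is in locker 1 (prior 3/8): the attendant opened locker 1, so this case is ruled out; weight (3/8)·0 = 0.
If it is in locker 2 (prior 3/8): the attendant has 2 equally likely choices, so probability 1/2; weight (3/8)·(1/2) = 3/16.
If it is in locker 3 (prior 1/4): the attendant has no choice, probability 1; weight (1/4)·1 = 1/4.
The weights sum to 7/16.
So P(the prize voucher in locker 3 | the attendant opened locker 1) = (1/4) / (7/16) = 4/7.

4/7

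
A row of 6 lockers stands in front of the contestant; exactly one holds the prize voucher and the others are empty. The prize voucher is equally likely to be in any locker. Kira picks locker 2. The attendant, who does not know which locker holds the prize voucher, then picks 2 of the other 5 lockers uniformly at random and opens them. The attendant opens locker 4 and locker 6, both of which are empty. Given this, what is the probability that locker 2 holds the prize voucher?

1/4

Because the attendant chose which lockers to open without knowing where the prize voucher is, the choice is independent of the prize location. Learning that none of the 2 opened lockers holds the prize voucher simply rules out those 2 locations and leaves the remaining 4 lockers still equally likely by symmetry.
So P(the prize voucher in locker 2) = 1/4.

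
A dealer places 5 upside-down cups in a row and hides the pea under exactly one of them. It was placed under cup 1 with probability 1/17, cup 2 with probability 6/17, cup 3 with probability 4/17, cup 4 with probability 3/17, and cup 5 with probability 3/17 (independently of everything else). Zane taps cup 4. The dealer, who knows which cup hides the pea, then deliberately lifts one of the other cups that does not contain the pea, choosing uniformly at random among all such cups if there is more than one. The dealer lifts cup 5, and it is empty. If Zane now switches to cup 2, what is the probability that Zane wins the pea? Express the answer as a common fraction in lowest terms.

Apply Bayes' rule, conditioning on where the pea actually is.
If it is under cup 1 (prior 1/17): the dealer has 3 equally likely choices, so probability 1/3; weight (1/17)·(1/3) = 1/51.
If it is under cup 2 (prior 6/17): the dealer has 3 equally likely choices, so probability 1/3; weight (6/17)·(1/3) = 2/17.
If it is under cup 3 (prior 4/17): the dealer has 3 equally likely choices, so probability 1/3; weight (4/17)·(1/3) = 4/51.
If it is under cup 4 (prior 3/17): the dealer has 4 equally likely choices, so probability 1/4; weight (3/17)·(1/4) = 3/68.
If it is under cup 5 (prior 3/17): the dealer opened cup 5, so this case is ruled out; weight (3/17)·0 = 0.
The weights sum to 53/204.
So P(the pea under cup 2 | the dealer opened cup 5) = (2/17) / (53/204) = 24/53.

24/53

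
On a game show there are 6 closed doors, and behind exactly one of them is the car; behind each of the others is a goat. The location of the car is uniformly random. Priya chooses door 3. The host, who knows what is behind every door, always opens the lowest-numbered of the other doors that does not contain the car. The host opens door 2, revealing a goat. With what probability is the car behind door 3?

0

Condition on the true location of the car.
If it is behind door 1 (prior 1/6): door 2 is the lowest-numbered option available, probability 1; weight (1/6)·1 = 1/6.
If it is behind door 2 (prior 1/6): the host opened door 2, so this case is ruled out; weight (1/6)·0 = 0.
If it is behind any of doors 3, 4, 5, and 6 (prior 1/6 each): the host would have opened door 1 instead, probability 0; weight (1/6)·0 = 0 each.
The weights sum to 1/6.
So P(the car behind door 3 | the host opened door 2) = 0 / (1/6) = 0.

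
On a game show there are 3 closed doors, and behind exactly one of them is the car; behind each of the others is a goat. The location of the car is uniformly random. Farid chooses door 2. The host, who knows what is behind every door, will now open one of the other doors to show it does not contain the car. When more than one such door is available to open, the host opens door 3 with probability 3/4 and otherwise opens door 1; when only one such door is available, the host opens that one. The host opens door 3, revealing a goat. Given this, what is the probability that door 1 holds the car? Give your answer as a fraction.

Condition on the true location of the car.
If it is behind door 1 (prior 1/3): only door 3 is available, probability 1; weight (1/3)·1 = 1/3.
If it is behind door 2 (prior 1/3): door 3 is available, opened with probability 3/4; weight (1/3)·(3/4) = 1/4.
If it is behind door 3 (prior 1/3): the host opened door 3, so this case is ruled out; weight (1/3)·0 = 0.
The weights sum to 7/12.
So P(the car behind door 1 | the host opened door 3) = (1/3) / (7/12) = 4/7.

4/7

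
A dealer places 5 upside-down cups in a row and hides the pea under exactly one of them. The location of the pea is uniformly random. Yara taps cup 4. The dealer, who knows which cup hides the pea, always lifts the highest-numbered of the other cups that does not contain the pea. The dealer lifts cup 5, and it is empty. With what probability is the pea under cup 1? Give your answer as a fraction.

1/4

Condition on the true location of the pea.
If it is under any of cups 1, 2, 3, and 4 (prior 1/5 each): cup 5 is the highest-numbered option available, probability 1; weight (1/5)·1 = 1/5 each.
If it is under cup 5 (prior 1/5): the dealer opened cup 5, so this case is ruled out; weight (1/5)·0 = 0.
The weights sum to 4/5.
So P(the pea under cup 1 | the dealer opened cup 5) = (1/5) / (4/5) = 1/4.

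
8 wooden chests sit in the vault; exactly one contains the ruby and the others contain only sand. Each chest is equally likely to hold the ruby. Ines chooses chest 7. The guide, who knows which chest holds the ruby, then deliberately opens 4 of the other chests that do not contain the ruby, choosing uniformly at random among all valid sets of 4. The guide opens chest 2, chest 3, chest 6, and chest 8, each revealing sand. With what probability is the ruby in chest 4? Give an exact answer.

7/24

Apply Bayes' rule, conditioning on where the ruby actually is.
If it is in any of chests 1, 4, and 5 (prior 1/8 each): the guide has 15 equally likely choices, so probability 1/15; weight (1/8)·(1/15) = 1/120 each.
If it is in any of chests 2, 3, 6, and 8 (prior 1/8 each): that chest was opened and seen not to hold the prize — ruled out; weight (1/8)·0 = 0 each.
If it is in chest 7 (prior 1/8): the guide has 35 equally likely choices, so probability 1/35; weight (1/8)·(1/35) = 1/280.
The weights sum to 1/35.
So P(the ruby in chest 4 | the guide opened chest 2, chest 3, chest 6, and chest 8) = (1/120) / (1/35) = 7/24.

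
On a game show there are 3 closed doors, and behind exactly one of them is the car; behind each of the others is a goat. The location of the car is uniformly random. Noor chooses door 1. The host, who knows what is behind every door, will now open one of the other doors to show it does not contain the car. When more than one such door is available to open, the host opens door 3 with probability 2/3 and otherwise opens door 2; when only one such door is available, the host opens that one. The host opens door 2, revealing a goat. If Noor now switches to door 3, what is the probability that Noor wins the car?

3/4

Consider each possible location of the car in turn.
If it is behind door 1 (prior 1/3): door 3 is available but not opened, probability 1/3; weight (1/3)·(1/3) = 1/9.
If it is behind door 2 (prior 1/3): the host opened door 2, so this case is ruled out; weight (1/3)·0 = 0.
If it is behind door 3 (prior 1/3): only door 2 is available, probability 1; weight (1/3)·1 = 1/3.
The weights sum to 4/9.
So P(the car behind door 3 | the host opened door 2) = (1/3) / (4/9) = 3/4.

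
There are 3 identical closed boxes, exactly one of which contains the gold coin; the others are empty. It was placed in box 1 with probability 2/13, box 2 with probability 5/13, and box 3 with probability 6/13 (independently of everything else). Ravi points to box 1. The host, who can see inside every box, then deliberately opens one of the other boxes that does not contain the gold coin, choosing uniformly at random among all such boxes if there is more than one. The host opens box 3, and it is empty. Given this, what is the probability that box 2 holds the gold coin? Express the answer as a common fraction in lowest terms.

Consider each possible location of the gold coin in turn.
If it is in box 1 (prior 2/13): the host has 2 equally likely choices, so probability 1/2; weight (2/13)·(1/2) = 1/13.
If it is in box 2 (prior 5/13): the host has no choice, probability 1; weight (5/13)·1 = 5/13.
If it is in box 3 (prior 6/13): the host opened box 3, so this case is ruled out; weight (6/13)·0 = 0.
The weights sum to 6/13.
So P(the gold coin in box 2 | the host opened box 3) = (5/13) / (6/13) = 5/6.

5/6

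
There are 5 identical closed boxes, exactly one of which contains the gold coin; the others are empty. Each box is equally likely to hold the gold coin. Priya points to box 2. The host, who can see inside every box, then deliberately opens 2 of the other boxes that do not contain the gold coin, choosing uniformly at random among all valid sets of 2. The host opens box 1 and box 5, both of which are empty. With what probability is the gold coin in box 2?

Apply Bayes' rule, conditioning on where the gold coin actually is.
If it is in either of boxes 1 and 5 (prior 1/5 each): that box was opened and seen not to hold the prize — ruled out; weight (1/5)·0 = 0 each.
If it is in box 2 (prior 1/5): the host has 6 equally likely choices, so probability 1/6; weight (1/5)·(1/6) = 1/30.
If it is in either of boxes 3 and 4 (prior 1/5 each): the host has 3 equally likely choices, so probability 1/3; weight (1/5)·(1/3) = 1/15 each.
The weights sum to 1/6.
So P(the gold coin in box 2 | the host opened box 1 and box 5) = (1/30) / (1/6) = 1/5.

1/5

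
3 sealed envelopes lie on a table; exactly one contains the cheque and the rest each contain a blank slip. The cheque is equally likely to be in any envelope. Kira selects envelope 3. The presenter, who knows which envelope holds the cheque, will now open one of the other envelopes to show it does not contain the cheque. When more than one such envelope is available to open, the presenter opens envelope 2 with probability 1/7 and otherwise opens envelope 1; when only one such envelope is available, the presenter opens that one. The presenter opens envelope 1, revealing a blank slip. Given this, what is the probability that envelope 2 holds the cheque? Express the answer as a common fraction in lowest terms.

7/13

Consider each possible location of the cheque in turn.
If it is in envelope 1 (prior 1/3): the presenter opened envelope 1, so this case is ruled out; weight (1/3)·0 = 0.
If it is in envelope 2 (prior 1/3): only envelope 1 is available, probability 1; weight (1/3)·1 = 1/3.
If it is in envelope 3 (prior 1/3): envelope 2 is available but not opened, probability 6/7; weight (1/3)·(6/7) = 2/7.
The weights sum to 13/21.
So P(the cheque in envelope 2 | the presenter opened envelope 1) = (1/3) / (13/21) = 7/13.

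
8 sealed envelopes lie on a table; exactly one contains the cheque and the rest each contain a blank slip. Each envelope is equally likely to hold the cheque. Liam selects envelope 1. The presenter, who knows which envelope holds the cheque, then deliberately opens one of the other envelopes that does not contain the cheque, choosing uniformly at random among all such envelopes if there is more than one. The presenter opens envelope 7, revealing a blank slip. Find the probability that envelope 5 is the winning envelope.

7/48

Condition on the true location of the cheque.
If it is in envelope 1 (prior 1/8): the presenter has 7 equally likely choices, so probability 1/7; weight (1/8)·(1/7) = 1/56.
If it is in any of envelopes 2, 3, 4, 5, 6, and 8 (prior 1/8 each): the presenter has 6 equally likely choices, so probability 1/6; weight (1/8)·(1/6) = 1/48 each.
If it is in envelope 7 (prior 1/8): the presenter opened envelope 7, so this case is ruled out; weight (1/8)·0 = 0.
The weights sum to 1/7.
So P(the cheque in envelope 5 | the presenter opened envelope 7) = (1/48) / (1/7) = 7/48.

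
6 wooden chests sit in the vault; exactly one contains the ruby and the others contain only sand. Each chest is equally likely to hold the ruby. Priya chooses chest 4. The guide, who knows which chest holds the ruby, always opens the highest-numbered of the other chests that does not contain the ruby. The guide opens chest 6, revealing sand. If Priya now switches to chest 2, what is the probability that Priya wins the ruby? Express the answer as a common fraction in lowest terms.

1/5

Condition on the true location of the ruby.
If it is in any of chests 1, 2, 3, 4, and 5 (prior 1/6 each): chest 6 is the highest-numbered option available, probability 1; weight (1/6)·1 = 1/6 each.
If it is in chest 6 (prior 1/6): the guide opened chest 6, so this case is ruled out; weight (1/6)·0 = 0.
The weights sum to 5/6.
So P(the ruby in chest 2 | the guide opened chest 6) = (1/6) / (5/6) = 1/5.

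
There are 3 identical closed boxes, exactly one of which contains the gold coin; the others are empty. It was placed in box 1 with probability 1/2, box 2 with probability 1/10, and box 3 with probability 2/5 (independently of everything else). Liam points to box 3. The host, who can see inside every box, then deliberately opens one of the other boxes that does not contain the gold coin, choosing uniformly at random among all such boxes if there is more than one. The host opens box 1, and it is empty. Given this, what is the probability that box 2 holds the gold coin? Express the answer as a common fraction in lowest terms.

1/3

Consider each possible location of the gold coin in turn.
If it is in box 1 (prior 1/2): the host opened box 1, so this case is ruled out; weight (1/2)·0 = 0.
If it is in box 2 (prior 1/10): the host has no choice, probability 1; weight (1/10)·1 = 1/10.
If it is in box 3 (prior 2/5): the host has 2 equally likely choices, so probability 1/2; weight (2/5)·(1/2) = 1/5.
The weights sum to 3/10.
So P(the gold coin in box 2 | the host opened box 1) = (1/10) / (3/10) = 1/3.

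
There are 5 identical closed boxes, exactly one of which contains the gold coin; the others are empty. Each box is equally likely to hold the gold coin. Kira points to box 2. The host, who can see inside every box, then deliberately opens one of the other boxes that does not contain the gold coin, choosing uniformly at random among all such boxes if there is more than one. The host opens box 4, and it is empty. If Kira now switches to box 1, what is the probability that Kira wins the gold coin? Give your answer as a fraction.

4/15

Apply Bayes' rule, conditioning on where the gold coin actually is.
If it is in any of boxes 1, 3, and 5 (prior 1/5 each): the host has 3 equally likely choices, so probability 1/3; weight (1/5)·(1/3) = 1/15 each.
If it is in box 2 (prior 1/5): the host has 4 equally likely choices, so probability 1/4; weight (1/5)·(1/4) = 1/20.
If it is in box 4 (prior 1/5): the host opened box 4, so this case is ruled out; weight (1/5)·0 = 0.
The weights sum to 1/4.
So P(the gold coin in box 1 | the host opened box 4) = (1/15) / (1/4) = 4/15.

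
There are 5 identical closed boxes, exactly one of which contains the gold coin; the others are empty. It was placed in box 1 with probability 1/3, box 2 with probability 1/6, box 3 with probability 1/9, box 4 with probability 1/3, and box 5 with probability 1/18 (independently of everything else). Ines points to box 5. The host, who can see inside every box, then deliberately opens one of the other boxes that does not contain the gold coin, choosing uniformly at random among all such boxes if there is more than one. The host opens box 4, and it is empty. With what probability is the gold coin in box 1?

Consider each possible location of the gold coin in turn.
If it is in box 1 (prior 1/3): the host has 3 equally likely choices, so probability 1/3; weight (1/3)·(1/3) = 1/9.
If it is in box 2 (prior 1/6): the host has 3 equally likely choices, so probability 1/3; weight (1/6)·(1/3) = 1/18.
If it is in box 3 (prior 1/9): the host has 3 equally likely choices, so probability 1/3; weight (1/9)·(1/3) = 1/27.
If it is in box 4 (prior 1/3): the host opened box 4, so this case is ruled out; weight (1/3)·0 = 0.
If it is in box 5 (prior 1/18): the host has 4 equally likely choices, so probability 1/4; weight (1/18)·(1/4) = 1/72.
The weights sum to 47/216.
So P(the gold coin in box 1 | the host opened box 4) = (1/9) / (47/216) = 24/47.

24/47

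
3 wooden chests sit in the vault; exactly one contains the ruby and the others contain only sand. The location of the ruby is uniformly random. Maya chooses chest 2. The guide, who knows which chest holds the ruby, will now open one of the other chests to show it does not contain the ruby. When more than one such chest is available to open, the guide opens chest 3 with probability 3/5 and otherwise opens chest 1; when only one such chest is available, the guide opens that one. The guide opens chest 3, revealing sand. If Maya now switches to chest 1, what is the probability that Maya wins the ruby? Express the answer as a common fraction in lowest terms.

5/8

Apply Bayes' rule, conditioning on where the ruby actually is.
If it is in chest 1 (prior 1/3): only chest 3 is available, probability 1; weight (1/3)·1 = 1/3.
If it is in chest 2 (prior 1/3): chest 3 is available, opened with probability 3/5; weight (1/3)·(3/5) = 1/5.
If it is in chest 3 (prior 1/3): the guide opened chest 3, so this case is ruled out; weight (1/3)·0 = 0.
The weights sum to 8/15.
So P(the ruby in chest 1 | the guide opened chest 3) = (1/3) / (8/15) = 5/8.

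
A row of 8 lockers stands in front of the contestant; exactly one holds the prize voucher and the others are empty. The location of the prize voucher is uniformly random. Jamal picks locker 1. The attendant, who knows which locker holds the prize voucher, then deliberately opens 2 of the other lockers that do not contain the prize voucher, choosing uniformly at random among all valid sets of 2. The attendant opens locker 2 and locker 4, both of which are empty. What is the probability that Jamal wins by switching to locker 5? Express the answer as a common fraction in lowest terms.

Condition on the true location of the prize voucher.
If it is in locker 1 (prior 1/8): the attendant has 21 equally likely choices, so probability 1/21; weight (1/8)·(1/21) = 1/168.
If it is in either of lockers 2 and 4 (prior 1/8 each): that locker was opened and seen not to hold the prize — ruled out; weight (1/8)·0 = 0 each.
If it is in any of lockers 3, 5, 6, 7, and 8 (prior 1/8 each): the attendant has 15 equally likely choices, so probability 1/15; weight (1/8)·(1/15) = 1/120 each.
The weights sum to 1/21.
So P(the prize voucher in locker 5 | the attendant opened locker 2 and locker 4) = (1/120) / (1/21) = 7/40.

7/40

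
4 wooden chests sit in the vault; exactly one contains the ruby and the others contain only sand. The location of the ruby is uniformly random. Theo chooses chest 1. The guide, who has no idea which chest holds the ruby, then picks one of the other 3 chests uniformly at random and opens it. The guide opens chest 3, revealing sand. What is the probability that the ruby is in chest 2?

1/3

Because the guide chose which chest to open without knowing where the ruby is, the choice is independent of the prize location. Learning that chest 3 does not hold the ruby simply rules out that one location and leaves the remaining 3 chests still equally likely by symmetry.
So P(the ruby in chest 2) = 1/3.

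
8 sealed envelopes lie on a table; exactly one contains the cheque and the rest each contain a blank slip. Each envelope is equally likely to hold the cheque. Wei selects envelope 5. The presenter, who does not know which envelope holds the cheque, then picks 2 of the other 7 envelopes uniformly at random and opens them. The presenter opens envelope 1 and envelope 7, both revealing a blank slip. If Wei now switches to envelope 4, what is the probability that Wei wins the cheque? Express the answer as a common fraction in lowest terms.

Condition on the true location of the cheque.
If it is in either of envelopes 1 and 7 (prior 1/8 each): that envelope was opened and seen not to hold the prize — ruled out; weight (1/8)·0 = 0 each.
If it is in any of envelopes 2, 3, 4, 5, 6, and 8 (prior 1/8 each): the presenter picks exactly this set with probability 1/21 regardless, and none is the prize; weight (1/8)·(1/21) = 1/168 each.
The weights sum to 1/28.
So P(the cheque in envelope 4 | the presenter opened envelope 1 and envelope 7) = (1/168) / (1/28) = 1/6.

1/6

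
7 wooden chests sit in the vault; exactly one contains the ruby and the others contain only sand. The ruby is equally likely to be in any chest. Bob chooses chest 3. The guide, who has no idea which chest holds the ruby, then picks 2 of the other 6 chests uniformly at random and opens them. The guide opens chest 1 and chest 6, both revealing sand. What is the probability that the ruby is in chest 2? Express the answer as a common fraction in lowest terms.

1/5

Because the guide chose which chests to open without knowing where the ruby is, the choice is independent of the prize location. Learning that none of the 2 opened chests holds the ruby simply rules out those 2 locations and leaves the remaining 5 chests still equally likely by symmetry.
So P(the ruby in chest 2) = 1/5.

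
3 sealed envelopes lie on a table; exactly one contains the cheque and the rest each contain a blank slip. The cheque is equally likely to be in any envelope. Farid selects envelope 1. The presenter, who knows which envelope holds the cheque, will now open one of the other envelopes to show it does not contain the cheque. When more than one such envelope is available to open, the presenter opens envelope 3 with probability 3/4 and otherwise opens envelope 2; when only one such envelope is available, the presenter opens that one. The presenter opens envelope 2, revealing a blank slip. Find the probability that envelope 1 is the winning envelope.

Condition on the true location of the cheque.
If it is in envelope 1 (prior 1/3): envelope 3 is available but not opened, probability 1/4; weight (1/3)·(1/4) = 1/12.
If it is in envelope 2 (prior 1/3): the presenter opened envelope 2, so this case is ruled out; weight (1/3)·0 = 0.
If it is in envelope 3 (prior 1/3): only envelope 2 is available, probability 1; weight (1/3)·1 = 1/3.
The weights sum to 5/12.
So P(the cheque in envelope 1 | the presenter opened envelope 2) = (1/12) / (5/12) = 1/5.

1/5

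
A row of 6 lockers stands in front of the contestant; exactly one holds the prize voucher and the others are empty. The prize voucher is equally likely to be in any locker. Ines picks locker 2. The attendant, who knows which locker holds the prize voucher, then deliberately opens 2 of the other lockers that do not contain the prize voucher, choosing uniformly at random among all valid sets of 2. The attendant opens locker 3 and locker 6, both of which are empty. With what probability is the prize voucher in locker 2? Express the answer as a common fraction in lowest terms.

Consider each possible location of the prize voucher in turn.
If it is in any of lockers 1, 4, and 5 (prior 1/6 each): the attendant has 6 equally likely choices, so probability 1/6; weight (1/6)·(1/6) = 1/36 each.
If it is in locker 2 (prior 1/6): the attendant has 10 equally likely choices, so probability 1/10; weight (1/6)·(1/10) = 1/60.
If it is in either of lockers 3 and 6 (prior 1/6 each): that locker was opened and seen not to hold the prize — ruled out; weight (1/6)·0 = 0 each.
The weights sum to 1/10.
So P(the prize voucher in locker 2 | the attendant opened locker 3 and locker 6) = (1/60) / (1/10) = 1/6.

1/6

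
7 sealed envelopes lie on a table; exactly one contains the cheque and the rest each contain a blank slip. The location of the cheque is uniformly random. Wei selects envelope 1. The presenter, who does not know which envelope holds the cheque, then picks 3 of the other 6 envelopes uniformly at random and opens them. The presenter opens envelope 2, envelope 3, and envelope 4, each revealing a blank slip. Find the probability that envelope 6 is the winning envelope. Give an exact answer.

1/4

Because the presenter chose which envelopes to open without knowing where the cheque is, the choice is independent of the prize location. Learning that none of the 3 opened envelopes holds the cheque simply rules out those 3 locations and leaves the remaining 4 envelopes still equally likely by symmetry.
So P(the cheque in envelope 6) = 1/4.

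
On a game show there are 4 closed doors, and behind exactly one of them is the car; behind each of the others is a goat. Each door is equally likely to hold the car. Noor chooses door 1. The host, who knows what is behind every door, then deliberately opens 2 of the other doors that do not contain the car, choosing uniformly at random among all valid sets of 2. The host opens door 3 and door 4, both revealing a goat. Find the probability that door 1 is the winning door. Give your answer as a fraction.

1/4

Condition on the true location of the car.
If it is behind door 1 (prior 1/4): the host has 3 equally likely choices, so probability 1/3; weight (1/4)·(1/3) = 1/12.
If it is behind door 2 (prior 1/4): the host has no choice, probability 1; weight (1/4)·1 = 1/4.
If it is behind either of doors 3 and 4 (prior 1/4 each): that door was opened and seen not to hold the prize — ruled out; weight (1/4)·0 = 0 each.
The weights sum to 1/3.
So P(the car behind door 1 | the host opened door 3 and door 4) = (1/12) / (1/3) = 1/4.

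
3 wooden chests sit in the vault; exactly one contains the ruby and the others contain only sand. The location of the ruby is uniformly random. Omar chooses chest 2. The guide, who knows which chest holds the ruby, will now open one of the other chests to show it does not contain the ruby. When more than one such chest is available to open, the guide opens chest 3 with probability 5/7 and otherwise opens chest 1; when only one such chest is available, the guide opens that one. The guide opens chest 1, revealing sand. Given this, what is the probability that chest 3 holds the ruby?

Apply Bayes' rule, conditioning on where the ruby actually is.
If it is in chest 1 (prior 1/3): the guide opened chest 1, so this case is ruled out; weight (1/3)·0 = 0.
If it is in chest 2 (prior 1/3): chest 3 is available but not opened, probability 2/7; weight (1/3)·(2/7) = 2/21.
If it is in chest 3 (prior 1/3): only chest 1 is available, probability 1; weight (1/3)·1 = 1/3.
The weights sum to 3/7.
So P(the ruby in chest 3 | the guide opened chest 1) = (1/3) / (3/7) = 7/9.

7/9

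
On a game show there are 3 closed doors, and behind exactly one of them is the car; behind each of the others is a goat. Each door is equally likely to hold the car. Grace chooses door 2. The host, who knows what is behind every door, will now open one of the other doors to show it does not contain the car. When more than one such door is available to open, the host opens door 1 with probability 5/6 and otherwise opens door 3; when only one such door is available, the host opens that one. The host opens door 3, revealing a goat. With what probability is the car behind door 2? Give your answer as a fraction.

Condition on the true location of the car.
If it is behind door 1 (prior 1/3): only door 3 is available, probability 1; weight (1/3)·1 = 1/3.
If it is behind door 2 (prior 1/3): door 1 is available but not opened, probability 1/6; weight (1/3)·(1/6) = 1/18.
If it is behind door 3 (prior 1/3): the host opened door 3, so this case is ruled out; weight (1/3)·0 = 0.
The weights sum to 7/18.
So P(the car behind door 2 | the host opened door 3) = (1/18) / (7/18) = 1/7.

1/7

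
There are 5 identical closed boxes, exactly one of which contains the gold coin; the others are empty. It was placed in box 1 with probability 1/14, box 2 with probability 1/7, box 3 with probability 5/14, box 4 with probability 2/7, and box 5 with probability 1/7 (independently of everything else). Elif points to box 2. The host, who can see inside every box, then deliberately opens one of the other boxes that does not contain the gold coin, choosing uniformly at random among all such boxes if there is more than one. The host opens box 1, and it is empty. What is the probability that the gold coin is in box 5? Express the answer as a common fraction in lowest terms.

4/25

Condition on the true location of the gold coin.
If it is in box 1 (prior 1/14): the host opened box 1, so this case is ruled out; weight (1/14)·0 = 0.
If it is in box 2 (prior 1/7): the host has 4 equally likely choices, so probability 1/4; weight (1/7)·(1/4) = 1/28.
If it is in box 3 (prior 5/14): the host has 3 equally likely choices, so probability 1/3; weight (5/14)·(1/3) = 5/42.
If it is in box 4 (prior 2/7): the host has 3 equally likely choices, so probability 1/3; weight (2/7)·(1/3) = 2/21.
If it is in box 5 (prior 1/7): the host has 3 equally likely choices, so probability 1/3; weight (1/7)·(1/3) = 1/21.
The weights sum to 25/84.
So P(the gold coin in box 5 | the host opened box 1) = (1/21) / (25/84) = 4/25.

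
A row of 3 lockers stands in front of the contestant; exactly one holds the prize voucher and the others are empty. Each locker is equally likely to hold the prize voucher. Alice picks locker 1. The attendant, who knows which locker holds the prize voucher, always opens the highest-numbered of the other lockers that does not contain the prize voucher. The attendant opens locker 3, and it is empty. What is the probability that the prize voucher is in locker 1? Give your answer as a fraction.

Condition on the true location of the prize voucher.
If it is in either of lockers 1 and 2 (prior 1/3 each): locker 3 is the highest-numbered option available, probability 1; weight (1/3)·1 = 1/3 each.
If it is in locker 3 (prior 1/3): the attendant opened locker 3, so this case is ruled out; weight (1/3)·0 = 0.
The weights sum to 2/3.
So P(the prize voucher in locker 1 | the attendant opened locker 3) = (1/3) / (2/3) = 1/2.

1/2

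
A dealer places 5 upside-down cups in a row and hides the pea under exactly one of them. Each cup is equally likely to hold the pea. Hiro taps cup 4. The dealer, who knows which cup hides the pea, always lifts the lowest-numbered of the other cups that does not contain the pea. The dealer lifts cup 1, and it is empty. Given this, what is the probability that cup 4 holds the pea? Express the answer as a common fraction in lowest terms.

1/4

Apply Bayes' rule, conditioning on where the pea actually is.
If it is under cup 1 (prior 1/5): the dealer opened cup 1, so this case is ruled out; weight (1/5)·0 = 0.
If it is under any of cups 2, 3, 4, and 5 (prior 1/5 each): cup 1 is the lowest-numbered option available, probability 1; weight (1/5)·1 = 1/5 each.
The weights sum to 4/5.
So P(the pea under cup 4 | the dealer opened cup 1) = (1/5) / (4/5) = 1/4.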